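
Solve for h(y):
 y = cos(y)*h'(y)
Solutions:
 h(y) = C1 + Integral(y/cos(y), y)


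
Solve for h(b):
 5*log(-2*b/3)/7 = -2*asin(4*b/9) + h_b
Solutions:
 h(b) = C1 + 5*b*log(-b)/7 + 2*b*asin(4*b/9) - 5*b*log(3)/7 - 5*b/7 + 5*b*log(2)/7 + sqrt(81 - 16*b^2)/2


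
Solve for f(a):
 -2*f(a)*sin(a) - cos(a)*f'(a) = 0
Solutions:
 f(a) = C1*cos(a)^2


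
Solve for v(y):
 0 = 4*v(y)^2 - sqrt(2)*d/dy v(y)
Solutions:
 v(y) = -1/(C1 + 2*sqrt(2)*y)


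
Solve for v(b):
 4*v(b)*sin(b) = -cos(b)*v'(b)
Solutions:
 v(b) = C1*cos(b)^4


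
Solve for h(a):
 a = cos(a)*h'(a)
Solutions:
 h(a) = C1 + Integral(a/cos(a), a)


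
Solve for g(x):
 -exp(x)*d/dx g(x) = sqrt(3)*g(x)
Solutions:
 g(x) = C1*exp(sqrt(3)*exp(-x))


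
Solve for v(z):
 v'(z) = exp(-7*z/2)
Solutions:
 v(z) = C1 - 2*exp(-7*z/2)/7


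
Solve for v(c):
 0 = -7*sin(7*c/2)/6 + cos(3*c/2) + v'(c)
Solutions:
 v(c) = C1 - 2*sin(3*c/2)/3 - cos(7*c/2)/3


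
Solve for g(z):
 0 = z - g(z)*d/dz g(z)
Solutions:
 g(z) = -sqrt(C1 + z^2)
 g(z) = sqrt(C1 + z^2)


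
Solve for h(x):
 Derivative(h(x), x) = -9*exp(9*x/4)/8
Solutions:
 h(x) = C1 - exp(9*x/4)/2


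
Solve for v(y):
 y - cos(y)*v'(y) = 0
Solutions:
 v(y) = C1 + Integral(y/cos(y), y)


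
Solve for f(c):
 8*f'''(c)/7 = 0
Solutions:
 f(c) = C1 + C2*c + C3*c^2


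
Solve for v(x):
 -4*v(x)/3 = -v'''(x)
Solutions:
 v(x) = C3*exp(6^(2/3)*x/3) + (C1*sin(2^(2/3)*3^(1/6)*x/2) + C2*cos(2^(2/3)*3^(1/6)*x/2))*exp(-6^(2/3)*x/6)


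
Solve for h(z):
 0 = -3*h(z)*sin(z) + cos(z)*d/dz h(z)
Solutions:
 h(z) = C1/cos(z)^3


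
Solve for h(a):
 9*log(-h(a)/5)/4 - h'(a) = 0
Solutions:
 -4*Integral(1/(log(-_y) - log(5)), (_y, h(a)))/9 = C1 - a


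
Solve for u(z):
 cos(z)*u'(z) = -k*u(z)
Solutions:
 u(z) = C1*exp(k*(log(sin(z) - 1) - log(sin(z) + 1))/2)


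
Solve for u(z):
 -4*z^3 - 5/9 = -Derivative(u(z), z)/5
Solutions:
 u(z) = C1 + 5*z^4 + 25*z/9


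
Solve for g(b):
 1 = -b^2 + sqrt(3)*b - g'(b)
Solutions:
 g(b) = C1 - b^3/3 + sqrt(3)*b^2/2 - b


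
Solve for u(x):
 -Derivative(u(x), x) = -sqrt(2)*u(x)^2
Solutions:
 u(x) = -1/(C1 + sqrt(2)*x)


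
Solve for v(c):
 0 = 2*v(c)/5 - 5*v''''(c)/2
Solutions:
 v(c) = C1*exp(-sqrt(10)*c/5) + C2*exp(sqrt(10)*c/5) + C3*sin(sqrt(10)*c/5) + C4*cos(sqrt(10)*c/5)


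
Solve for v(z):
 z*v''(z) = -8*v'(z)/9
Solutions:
 v(z) = C1 + C2*z^(1/9)


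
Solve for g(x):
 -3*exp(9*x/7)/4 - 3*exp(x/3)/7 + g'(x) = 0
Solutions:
 g(x) = C1 + 7*exp(9*x/7)/12 + 9*exp(x/3)/7


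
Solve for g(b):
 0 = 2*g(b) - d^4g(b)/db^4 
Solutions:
 g(b) = C1*exp(-2^(1/4)*b) + C2*exp(2^(1/4)*b) + C3*sin(2^(1/4)*b) + C4*cos(2^(1/4)*b)


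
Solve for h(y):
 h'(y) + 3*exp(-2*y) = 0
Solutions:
 h(y) = C1 + 3*exp(-2*y)/2


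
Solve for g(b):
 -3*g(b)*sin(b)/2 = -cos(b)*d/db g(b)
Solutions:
 g(b) = C1/cos(b)^(3/2)


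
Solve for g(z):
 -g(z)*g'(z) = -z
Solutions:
 g(z) = -sqrt(C1 + z^2)
 g(z) = sqrt(C1 + z^2)


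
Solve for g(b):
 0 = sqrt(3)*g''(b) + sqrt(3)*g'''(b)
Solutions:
 g(b) = C1 + C2*b + C3*exp(-b)


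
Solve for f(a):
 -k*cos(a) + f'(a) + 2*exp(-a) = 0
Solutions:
 f(a) = C1 + k*sin(a) + 2*exp(-a)


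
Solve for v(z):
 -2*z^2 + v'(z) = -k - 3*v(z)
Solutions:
 v(z) = C1*exp(-3*z) - k/3 + 2*z^2/3 - 4*z/9 + 4/27


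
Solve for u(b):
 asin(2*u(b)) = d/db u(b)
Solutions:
 Integral(1/asin(2*_y), (_y, u(b))) = C1 + b


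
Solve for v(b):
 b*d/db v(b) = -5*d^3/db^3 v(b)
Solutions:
 v(b) = C1 + Integral(C2*airyai(-5^(2/3)*b/5) + C3*airybi(-5^(2/3)*b/5), b)


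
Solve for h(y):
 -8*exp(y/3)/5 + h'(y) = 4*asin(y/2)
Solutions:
 h(y) = C1 + 4*y*asin(y/2) + 4*sqrt(4 - y^2) + 24*exp(y/3)/5


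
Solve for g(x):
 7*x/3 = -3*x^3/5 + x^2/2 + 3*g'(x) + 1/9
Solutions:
 g(x) = C1 + x^4/20 - x^3/18 + 7*x^2/18 - x/27


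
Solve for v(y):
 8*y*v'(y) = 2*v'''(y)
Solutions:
 v(y) = C1 + Integral(C2*airyai(2^(2/3)*y) + C3*airybi(2^(2/3)*y), y)


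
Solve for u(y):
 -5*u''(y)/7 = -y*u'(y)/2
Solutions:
 u(y) = C1 + C2*erfi(sqrt(35)*y/10)


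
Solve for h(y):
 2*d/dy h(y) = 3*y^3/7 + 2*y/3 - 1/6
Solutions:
 h(y) = C1 + 3*y^4/56 + y^2/6 - y/12


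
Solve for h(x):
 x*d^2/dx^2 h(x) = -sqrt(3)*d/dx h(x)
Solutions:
 h(x) = C1 + C2*x^(1 - sqrt(3))


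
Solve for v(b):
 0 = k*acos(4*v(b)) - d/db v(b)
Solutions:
 Integral(1/acos(4*_y), (_y, v(b))) = C1 + b*k


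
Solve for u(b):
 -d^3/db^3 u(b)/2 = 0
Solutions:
 u(b) = C1 + C2*b + C3*b^2


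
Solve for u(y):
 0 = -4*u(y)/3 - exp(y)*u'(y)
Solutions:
 u(y) = C1*exp(4*exp(-y)/3)


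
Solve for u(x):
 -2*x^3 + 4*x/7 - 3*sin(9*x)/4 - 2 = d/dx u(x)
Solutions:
 u(x) = C1 - x^4/2 + 2*x^2/7 - 2*x + cos(9*x)/12


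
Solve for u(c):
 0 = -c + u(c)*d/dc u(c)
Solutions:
 u(c) = -sqrt(C1 + c^2)
 u(c) = sqrt(C1 + c^2)


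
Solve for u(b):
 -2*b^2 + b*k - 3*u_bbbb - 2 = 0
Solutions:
 u(b) = C1 + C2*b + C3*b^2 + C4*b^3 - b^6/540 + b^5*k/360 - b^4/36


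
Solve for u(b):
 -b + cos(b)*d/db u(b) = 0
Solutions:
 u(b) = C1 + Integral(b/cos(b), b)


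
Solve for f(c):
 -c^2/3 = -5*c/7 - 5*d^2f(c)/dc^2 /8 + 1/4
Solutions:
 f(c) = C1 + C2*c + 2*c^4/45 - 4*c^3/21 + c^2/5


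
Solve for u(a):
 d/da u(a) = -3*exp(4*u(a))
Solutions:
 u(a) = log(-I*(1/(C1 + 12*a))^(1/4))
 u(a) = log(I*(1/(C1 + 12*a))^(1/4))
 u(a) = log(-(1/(C1 + 12*a))^(1/4))
 u(a) = log(1/(C1 + 12*a))/4


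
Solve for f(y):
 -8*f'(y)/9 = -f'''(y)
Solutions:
 f(y) = C1 + C2*exp(-2*sqrt(2)*y/3) + C3*exp(2*sqrt(2)*y/3)


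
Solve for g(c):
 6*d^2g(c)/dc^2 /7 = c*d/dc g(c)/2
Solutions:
 g(c) = C1 + C2*erfi(sqrt(42)*c/12)


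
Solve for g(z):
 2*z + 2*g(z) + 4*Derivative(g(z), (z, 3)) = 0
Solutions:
 g(z) = C3*exp(-2^(2/3)*z/2) - z + (C1*sin(2^(2/3)*sqrt(3)*z/4) + C2*cos(2^(2/3)*sqrt(3)*z/4))*exp(2^(2/3)*z/4)


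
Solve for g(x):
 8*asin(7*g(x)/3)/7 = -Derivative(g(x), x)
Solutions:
 Integral(1/asin(7*_y/3), (_y, g(x))) = C1 - 8*x/7


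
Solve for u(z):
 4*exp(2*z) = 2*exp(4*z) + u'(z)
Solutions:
 u(z) = C1 - exp(4*z)/2 + 2*exp(2*z)


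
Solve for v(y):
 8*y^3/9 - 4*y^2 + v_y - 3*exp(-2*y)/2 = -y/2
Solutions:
 v(y) = C1 - 2*y^4/9 + 4*y^3/3 - y^2/4 - 3*exp(-2*y)/4


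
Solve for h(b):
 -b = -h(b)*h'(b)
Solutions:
 h(b) = -sqrt(C1 + b^2)
 h(b) = sqrt(C1 + b^2)


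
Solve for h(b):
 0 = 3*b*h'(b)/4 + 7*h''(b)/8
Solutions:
 h(b) = C1 + C2*erf(sqrt(21)*b/7)


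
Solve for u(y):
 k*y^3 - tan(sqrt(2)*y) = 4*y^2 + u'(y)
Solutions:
 u(y) = C1 + k*y^4/4 - 4*y^3/3 + sqrt(2)*log(cos(sqrt(2)*y))/2


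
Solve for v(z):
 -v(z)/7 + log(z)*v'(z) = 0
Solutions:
 v(z) = C1*exp(li(z)/7)


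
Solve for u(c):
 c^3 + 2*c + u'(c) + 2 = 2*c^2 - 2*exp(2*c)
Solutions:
 u(c) = C1 - c^4/4 + 2*c^3/3 - c^2 - 2*c - exp(2*c)


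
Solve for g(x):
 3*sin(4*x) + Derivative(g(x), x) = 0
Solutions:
 g(x) = C1 + 3*cos(4*x)/4


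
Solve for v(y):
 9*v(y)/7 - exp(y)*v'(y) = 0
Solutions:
 v(y) = C1*exp(-9*exp(-y)/7)


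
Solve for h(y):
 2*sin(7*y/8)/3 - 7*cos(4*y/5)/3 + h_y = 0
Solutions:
 h(y) = C1 + 35*sin(4*y/5)/12 + 16*cos(7*y/8)/21


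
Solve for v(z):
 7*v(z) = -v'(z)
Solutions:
 v(z) = C1*exp(-7*z)


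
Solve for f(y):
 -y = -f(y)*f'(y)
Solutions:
 f(y) = -sqrt(C1 + y^2)
 f(y) = sqrt(C1 + y^2)


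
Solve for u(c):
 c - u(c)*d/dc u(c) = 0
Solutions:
 u(c) = -sqrt(C1 + c^2)
 u(c) = sqrt(C1 + c^2)


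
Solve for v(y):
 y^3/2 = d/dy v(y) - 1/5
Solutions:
 v(y) = C1 + y^4/8 + y/5


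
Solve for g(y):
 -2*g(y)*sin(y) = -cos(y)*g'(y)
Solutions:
 g(y) = C1/cos(y)^2


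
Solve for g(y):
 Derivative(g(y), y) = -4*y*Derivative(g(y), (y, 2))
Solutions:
 g(y) = C1 + C2*y^(3/4)


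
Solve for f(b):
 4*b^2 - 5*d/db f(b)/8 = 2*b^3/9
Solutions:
 f(b) = C1 - 4*b^4/45 + 32*b^3/15


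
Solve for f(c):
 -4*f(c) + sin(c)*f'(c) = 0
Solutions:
 f(c) = C1*(cos(c)^2 - 2*cos(c) + 1)/(cos(c)^2 + 2*cos(c) + 1)


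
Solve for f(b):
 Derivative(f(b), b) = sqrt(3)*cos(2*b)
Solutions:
 f(b) = C1 + sqrt(3)*sin(2*b)/2


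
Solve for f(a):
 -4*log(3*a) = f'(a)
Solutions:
 f(a) = C1 - 4*a*log(a) - a*log(81) + 4*a


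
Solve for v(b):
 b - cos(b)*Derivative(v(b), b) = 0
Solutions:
 v(b) = C1 + Integral(b/cos(b), b)


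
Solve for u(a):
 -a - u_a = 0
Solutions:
 u(a) = C1 - a^2/2


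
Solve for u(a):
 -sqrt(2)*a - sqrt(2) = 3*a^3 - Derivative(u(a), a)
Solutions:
 u(a) = C1 + 3*a^4/4 + sqrt(2)*a^2/2 + sqrt(2)*a


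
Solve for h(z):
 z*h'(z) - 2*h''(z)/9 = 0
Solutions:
 h(z) = C1 + C2*erfi(3*z/2)


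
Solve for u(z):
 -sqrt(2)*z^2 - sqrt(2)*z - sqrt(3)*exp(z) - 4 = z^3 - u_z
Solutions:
 u(z) = C1 + z^4/4 + sqrt(2)*z^3/3 + sqrt(2)*z^2/2 + 4*z + sqrt(3)*exp(z)


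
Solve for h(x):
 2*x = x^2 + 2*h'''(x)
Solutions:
 h(x) = C1 + C2*x + C3*x^2 - x^5/120 + x^4/24


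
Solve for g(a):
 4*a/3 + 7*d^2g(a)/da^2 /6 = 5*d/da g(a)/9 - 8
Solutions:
 g(a) = C1 + C2*exp(10*a/21) + 6*a^2/5 + 486*a/25


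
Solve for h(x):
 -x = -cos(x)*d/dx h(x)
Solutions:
 h(x) = C1 + Integral(x/cos(x), x)


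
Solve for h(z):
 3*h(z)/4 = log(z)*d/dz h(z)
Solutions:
 h(z) = C1*exp(3*li(z)/4)


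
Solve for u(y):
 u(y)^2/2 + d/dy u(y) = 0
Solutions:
 u(y) = 2/(C1 + y)


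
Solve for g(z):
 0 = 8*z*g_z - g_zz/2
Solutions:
 g(z) = C1 + C2*erfi(2*sqrt(2)*z)


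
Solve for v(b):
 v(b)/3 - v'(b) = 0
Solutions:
 v(b) = C1*exp(b/3)


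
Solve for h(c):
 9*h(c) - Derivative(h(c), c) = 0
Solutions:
 h(c) = C1*exp(9*c)


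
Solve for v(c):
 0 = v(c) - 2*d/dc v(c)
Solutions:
 v(c) = C1*exp(c/2)


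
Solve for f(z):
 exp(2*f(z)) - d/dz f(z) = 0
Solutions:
 f(z) = log(-sqrt(-1/(C1 + z))) - log(2)/2
 f(z) = log(-1/(C1 + z))/2 - log(2)/2


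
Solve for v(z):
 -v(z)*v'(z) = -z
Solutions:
 v(z) = -sqrt(C1 + z^2)
 v(z) = sqrt(C1 + z^2)


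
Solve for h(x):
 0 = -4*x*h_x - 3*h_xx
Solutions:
 h(x) = C1 + C2*erf(sqrt(6)*x/3)


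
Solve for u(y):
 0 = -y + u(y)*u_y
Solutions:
 u(y) = -sqrt(C1 + y^2)
 u(y) = sqrt(C1 + y^2)


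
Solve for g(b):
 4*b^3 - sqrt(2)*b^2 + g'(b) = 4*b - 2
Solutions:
 g(b) = C1 - b^4 + sqrt(2)*b^3/3 + 2*b^2 - 2*b


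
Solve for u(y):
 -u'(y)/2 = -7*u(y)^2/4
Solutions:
 u(y) = -2/(C1 + 7*y)


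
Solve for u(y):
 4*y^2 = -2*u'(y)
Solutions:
 u(y) = C1 - 2*y^3/3


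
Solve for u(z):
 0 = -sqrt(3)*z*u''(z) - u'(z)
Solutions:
 u(z) = C1 + C2*z^(1 - sqrt(3)/3)


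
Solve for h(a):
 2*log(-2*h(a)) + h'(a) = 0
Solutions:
 Integral(1/(log(-_y) + log(2)), (_y, h(a)))/2 = C1 - a


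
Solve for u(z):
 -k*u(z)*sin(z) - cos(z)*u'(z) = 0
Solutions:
 u(z) = C1*exp(k*log(cos(z)))


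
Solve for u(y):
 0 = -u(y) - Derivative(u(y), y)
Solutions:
 u(y) = C1*exp(-y)


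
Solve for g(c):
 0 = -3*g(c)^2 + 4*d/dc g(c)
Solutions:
 g(c) = -4/(C1 + 3*c)


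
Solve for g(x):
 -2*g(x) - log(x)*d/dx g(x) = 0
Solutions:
 g(x) = C1*exp(-2*li(x))


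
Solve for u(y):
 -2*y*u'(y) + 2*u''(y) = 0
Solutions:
 u(y) = C1 + C2*erfi(sqrt(2)*y/2)


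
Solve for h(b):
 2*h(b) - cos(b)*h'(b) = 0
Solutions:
 h(b) = C1*(sin(b) + 1)/(sin(b) - 1)


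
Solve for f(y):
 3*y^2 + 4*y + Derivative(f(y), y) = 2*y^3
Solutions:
 f(y) = C1 + y^4/2 - y^3 - 2*y^2


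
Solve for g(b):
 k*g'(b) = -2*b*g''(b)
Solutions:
 g(b) = C1 + b^(1 - re(k)/2)*(C2*sin(log(b)*Abs(im(k))/2) + C3*cos(log(b)*im(k)/2))


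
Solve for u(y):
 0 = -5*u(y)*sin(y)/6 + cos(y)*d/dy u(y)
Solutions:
 u(y) = C1/cos(y)^(5/6)


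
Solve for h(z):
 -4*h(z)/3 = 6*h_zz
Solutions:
 h(z) = C1*sin(sqrt(2)*z/3) + C2*cos(sqrt(2)*z/3)


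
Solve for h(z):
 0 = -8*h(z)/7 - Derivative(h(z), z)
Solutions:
 h(z) = C1*exp(-8*z/7)


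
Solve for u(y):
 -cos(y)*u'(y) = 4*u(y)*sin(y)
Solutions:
 u(y) = C1*cos(y)^4


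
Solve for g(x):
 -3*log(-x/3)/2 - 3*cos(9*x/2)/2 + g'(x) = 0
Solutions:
 g(x) = C1 + 3*x*log(-x)/2 - 3*x*log(3)/2 - 3*x/2 + sin(9*x/2)/3


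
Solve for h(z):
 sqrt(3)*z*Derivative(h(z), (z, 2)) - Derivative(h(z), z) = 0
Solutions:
 h(z) = C1 + C2*z^(sqrt(3)/3 + 1)


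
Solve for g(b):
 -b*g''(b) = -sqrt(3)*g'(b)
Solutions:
 g(b) = C1 + C2*b^(1 + sqrt(3))


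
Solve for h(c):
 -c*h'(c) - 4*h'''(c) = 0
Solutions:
 h(c) = C1 + Integral(C2*airyai(-2^(1/3)*c/2) + C3*airybi(-2^(1/3)*c/2), c)


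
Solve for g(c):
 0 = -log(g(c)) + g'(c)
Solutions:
 li(g(c)) = C1 + c


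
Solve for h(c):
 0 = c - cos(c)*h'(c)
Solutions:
 h(c) = C1 + Integral(c/cos(c), c)


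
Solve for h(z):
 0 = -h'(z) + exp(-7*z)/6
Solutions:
 h(z) = C1 - exp(-7*z)/42


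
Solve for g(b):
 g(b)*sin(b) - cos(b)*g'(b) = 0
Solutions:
 g(b) = C1/cos(b)


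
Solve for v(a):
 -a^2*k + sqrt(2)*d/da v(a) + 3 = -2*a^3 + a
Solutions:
 v(a) = C1 - sqrt(2)*a^4/4 + sqrt(2)*a^3*k/6 + sqrt(2)*a^2/4 - 3*sqrt(2)*a/2


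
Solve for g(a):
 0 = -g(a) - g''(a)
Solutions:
 g(a) = C1*sin(a) + C2*cos(a)


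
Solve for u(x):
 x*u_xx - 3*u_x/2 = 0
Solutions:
 u(x) = C1 + C2*x^(5/2)


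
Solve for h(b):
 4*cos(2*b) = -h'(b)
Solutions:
 h(b) = C1 - 2*sin(2*b)


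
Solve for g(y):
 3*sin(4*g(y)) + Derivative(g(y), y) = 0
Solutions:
 g(y) = -acos((-C1 - exp(24*y))/(C1 - exp(24*y)))/4 + pi/2
 g(y) = acos((-C1 - exp(24*y))/(C1 - exp(24*y)))/4


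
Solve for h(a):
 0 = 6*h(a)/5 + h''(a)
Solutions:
 h(a) = C1*sin(sqrt(30)*a/5) + C2*cos(sqrt(30)*a/5)


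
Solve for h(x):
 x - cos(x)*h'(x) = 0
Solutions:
 h(x) = C1 + Integral(x/cos(x), x)


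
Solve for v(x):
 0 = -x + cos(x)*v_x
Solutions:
 v(x) = C1 + Integral(x/cos(x), x)


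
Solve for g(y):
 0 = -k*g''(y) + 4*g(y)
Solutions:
 g(y) = C1*exp(-2*y*sqrt(1/k)) + C2*exp(2*y*sqrt(1/k))


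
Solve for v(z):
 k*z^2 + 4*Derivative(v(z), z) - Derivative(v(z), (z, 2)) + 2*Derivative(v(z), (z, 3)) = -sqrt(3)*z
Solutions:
 v(z) = C1 - k*z^3/12 - k*z^2/16 + 7*k*z/32 - sqrt(3)*z^2/8 - sqrt(3)*z/16 + (C2*sin(sqrt(31)*z/4) + C3*cos(sqrt(31)*z/4))*exp(z/4)


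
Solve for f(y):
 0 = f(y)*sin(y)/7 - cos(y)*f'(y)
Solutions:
 f(y) = C1/cos(y)^(1/7)


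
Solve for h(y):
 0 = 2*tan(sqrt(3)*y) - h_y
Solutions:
 h(y) = C1 - 2*sqrt(3)*log(cos(sqrt(3)*y))/3


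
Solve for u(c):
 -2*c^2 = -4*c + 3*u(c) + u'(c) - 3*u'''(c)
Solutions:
 u(c) = C1*exp(-2^(1/3)*c*(2/(5*sqrt(29) + 27)^(1/3) + 2^(1/3)*(5*sqrt(29) + 27)^(1/3))/12)*sin(2^(1/3)*sqrt(3)*c*(-2^(1/3)*(5*sqrt(29) + 27)^(1/3) + 2/(5*sqrt(29) + 27)^(1/3))/12) + C2*exp(-2^(1/3)*c*(2/(5*sqrt(29) + 27)^(1/3) + 2^(1/3)*(5*sqrt(29) + 27)^(1/3))/12)*cos(2^(1/3)*sqrt(3)*c*(-2^(1/3)*(5*sqrt(29) + 27)^(1/3) + 2/(5*sqrt(29) + 27)^(1/3))/12) + C3*exp(2^(1/3)*c*(2/(5*sqrt(29) + 27)^(1/3) + 2^(1/3)*(5*sqrt(29) + 27)^(1/3))/6) - 2*c^2/3 + 16*c/9 - 16/27


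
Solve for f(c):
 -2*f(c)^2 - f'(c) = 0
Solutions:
 f(c) = 1/(C1 + 2*c)


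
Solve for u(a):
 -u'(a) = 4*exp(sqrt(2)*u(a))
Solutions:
 u(a) = sqrt(2)*(2*log(1/(C1 + 4*a)) - log(2))/4


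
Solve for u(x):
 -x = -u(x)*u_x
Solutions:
 u(x) = -sqrt(C1 + x^2)
 u(x) = sqrt(C1 + x^2)


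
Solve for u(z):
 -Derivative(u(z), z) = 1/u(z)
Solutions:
 u(z) = -sqrt(C1 - 2*z)
 u(z) = sqrt(C1 - 2*z)


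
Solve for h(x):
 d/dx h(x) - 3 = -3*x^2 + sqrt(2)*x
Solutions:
 h(x) = C1 - x^3 + sqrt(2)*x^2/2 + 3*x


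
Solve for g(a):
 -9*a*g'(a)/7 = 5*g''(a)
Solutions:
 g(a) = C1 + C2*erf(3*sqrt(70)*a/70)


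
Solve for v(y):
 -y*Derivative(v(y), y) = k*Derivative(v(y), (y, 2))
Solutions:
 v(y) = C1 + C2*sqrt(k)*erf(sqrt(2)*y*sqrt(1/k)/2)


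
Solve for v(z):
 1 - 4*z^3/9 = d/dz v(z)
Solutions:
 v(z) = C1 - z^4/9 + z


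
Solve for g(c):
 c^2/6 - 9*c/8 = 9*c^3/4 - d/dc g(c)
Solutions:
 g(c) = C1 + 9*c^4/16 - c^3/18 + 9*c^2/16


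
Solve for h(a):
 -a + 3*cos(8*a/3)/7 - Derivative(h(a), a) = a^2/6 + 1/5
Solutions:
 h(a) = C1 - a^3/18 - a^2/2 - a/5 + 9*sin(8*a/3)/56


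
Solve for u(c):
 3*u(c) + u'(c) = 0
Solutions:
 u(c) = C1*exp(-3*c)


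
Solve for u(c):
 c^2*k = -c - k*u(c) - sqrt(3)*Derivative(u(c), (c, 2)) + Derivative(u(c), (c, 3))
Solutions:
 u(c) = C1*exp(c*(-3^(1/3)*(-9*k/2 + sqrt((9*k + 2*sqrt(3))^2 - 12)/2 - sqrt(3))^(1/3) + sqrt(3) - 3^(2/3)/(-9*k/2 + sqrt((9*k + 2*sqrt(3))^2 - 12)/2 - sqrt(3))^(1/3))/3) + C2*exp(c*(3^(1/3)*(-9*k/2 + sqrt((9*k + 2*sqrt(3))^2 - 12)/2 - sqrt(3))^(1/3)/6 - 3^(5/6)*I*(-9*k/2 + sqrt((9*k + 2*sqrt(3))^2 - 12)/2 - sqrt(3))^(1/3)/6 + sqrt(3)/3 - 2/((-3^(1/3) + 3^(5/6)*I)*(-9*k/2 + sqrt((9*k + 2*sqrt(3))^2 - 12)/2 - sqrt(3))^(1/3)))) + C3*exp(c*(3^(1/3)*(-9*k/2 + sqrt((9*k + 2*sqrt(3))^2 - 12)/2 - sqrt(3))^(1/3)/6 + 3^(5/6)*I*(-9*k/2 + sqrt((9*k + 2*sqrt(3))^2 - 12)/2 - sqrt(3))^(1/3)/6 + sqrt(3)/3 + 2/((3^(1/3) + 3^(5/6)*I)*(-9*k/2 + sqrt((9*k + 2*sqrt(3))^2 - 12)/2 - sqrt(3))^(1/3)))) - c^2 - c/k + 2*sqrt(3)/k


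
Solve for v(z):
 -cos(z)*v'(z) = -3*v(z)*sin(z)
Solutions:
 v(z) = C1/cos(z)^3


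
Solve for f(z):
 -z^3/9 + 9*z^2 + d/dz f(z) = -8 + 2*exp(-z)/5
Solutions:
 f(z) = C1 + z^4/36 - 3*z^3 - 8*z - 2*exp(-z)/5


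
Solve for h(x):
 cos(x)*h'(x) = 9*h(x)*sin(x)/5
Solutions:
 h(x) = C1/cos(x)^(9/5)


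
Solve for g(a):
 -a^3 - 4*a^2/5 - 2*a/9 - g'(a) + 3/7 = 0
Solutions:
 g(a) = C1 - a^4/4 - 4*a^3/15 - a^2/9 + 3*a/7


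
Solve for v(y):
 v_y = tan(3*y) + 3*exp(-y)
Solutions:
 v(y) = C1 + log(tan(3*y)^2 + 1)/6 - 3*exp(-y)


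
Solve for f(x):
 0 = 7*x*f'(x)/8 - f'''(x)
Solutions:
 f(x) = C1 + Integral(C2*airyai(7^(1/3)*x/2) + C3*airybi(7^(1/3)*x/2), x)


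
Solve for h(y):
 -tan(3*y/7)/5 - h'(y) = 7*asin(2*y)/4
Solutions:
 h(y) = C1 - 7*y*asin(2*y)/4 - 7*sqrt(1 - 4*y^2)/8 + 7*log(cos(3*y/7))/15


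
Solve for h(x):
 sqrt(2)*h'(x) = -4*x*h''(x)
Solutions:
 h(x) = C1 + C2*x^(1 - sqrt(2)/4)


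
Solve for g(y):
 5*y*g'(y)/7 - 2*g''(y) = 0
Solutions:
 g(y) = C1 + C2*erfi(sqrt(35)*y/14)


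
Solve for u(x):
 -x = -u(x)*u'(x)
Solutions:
 u(x) = -sqrt(C1 + x^2)
 u(x) = sqrt(C1 + x^2)


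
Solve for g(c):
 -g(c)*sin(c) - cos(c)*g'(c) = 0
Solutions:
 g(c) = C1*cos(c)


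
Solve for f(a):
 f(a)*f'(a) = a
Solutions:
 f(a) = -sqrt(C1 + a^2)
 f(a) = sqrt(C1 + a^2)


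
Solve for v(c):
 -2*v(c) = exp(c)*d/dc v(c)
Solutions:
 v(c) = C1*exp(2*exp(-c))


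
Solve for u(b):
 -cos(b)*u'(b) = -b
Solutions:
 u(b) = C1 + Integral(b/cos(b), b)


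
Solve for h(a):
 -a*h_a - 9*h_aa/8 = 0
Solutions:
 h(a) = C1 + C2*erf(2*a/3)


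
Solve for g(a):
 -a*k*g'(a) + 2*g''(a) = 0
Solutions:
 g(a) = Piecewise((-sqrt(pi)*C1*erf(a*sqrt(-k)/2)/sqrt(-k) - C2, (k > 0) | (k < 0)), (-C1*a - C2, True))


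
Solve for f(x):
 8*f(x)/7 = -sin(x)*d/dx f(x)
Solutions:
 f(x) = C1*(cos(x) + 1)^(4/7)/(cos(x) - 1)^(4/7)


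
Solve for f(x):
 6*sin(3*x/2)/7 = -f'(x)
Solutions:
 f(x) = C1 + 4*cos(3*x/2)/7


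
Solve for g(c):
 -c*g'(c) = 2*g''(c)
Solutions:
 g(c) = C1 + C2*erf(c/2)


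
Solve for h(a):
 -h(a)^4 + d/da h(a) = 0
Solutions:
 h(a) = (-1/(C1 + 3*a))^(1/3)
 h(a) = (-1/(C1 + a))^(1/3)*(-3^(2/3) - 3*3^(1/6)*I)/6
 h(a) = (-1/(C1 + a))^(1/3)*(-3^(2/3) + 3*3^(1/6)*I)/6


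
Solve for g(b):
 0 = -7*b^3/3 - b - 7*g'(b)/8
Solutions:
 g(b) = C1 - 2*b^4/3 - 4*b^2/7


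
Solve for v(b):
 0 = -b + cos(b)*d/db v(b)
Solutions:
 v(b) = C1 + Integral(b/cos(b), b)


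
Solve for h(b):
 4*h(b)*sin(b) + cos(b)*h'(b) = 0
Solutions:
 h(b) = C1*cos(b)^4


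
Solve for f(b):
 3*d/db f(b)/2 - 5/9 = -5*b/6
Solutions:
 f(b) = C1 - 5*b^2/18 + 10*b/27


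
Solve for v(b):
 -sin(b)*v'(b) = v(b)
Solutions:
 v(b) = C1*sqrt(cos(b) + 1)/sqrt(cos(b) - 1)


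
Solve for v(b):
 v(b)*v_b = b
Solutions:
 v(b) = -sqrt(C1 + b^2)
 v(b) = sqrt(C1 + b^2)


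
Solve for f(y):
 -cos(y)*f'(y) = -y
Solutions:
 f(y) = C1 + Integral(y/cos(y), y)


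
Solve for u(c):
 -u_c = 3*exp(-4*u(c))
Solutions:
 u(c) = log(-I*(C1 - 12*c)^(1/4))
 u(c) = log(I*(C1 - 12*c)^(1/4))
 u(c) = log(-(C1 - 12*c)^(1/4))
 u(c) = log(C1 - 12*c)/4


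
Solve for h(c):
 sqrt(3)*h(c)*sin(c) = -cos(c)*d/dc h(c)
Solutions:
 h(c) = C1*cos(c)^(sqrt(3))


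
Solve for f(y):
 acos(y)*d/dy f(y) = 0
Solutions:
 f(y) = C1


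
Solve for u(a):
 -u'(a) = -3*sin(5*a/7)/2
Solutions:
 u(a) = C1 - 21*cos(5*a/7)/10


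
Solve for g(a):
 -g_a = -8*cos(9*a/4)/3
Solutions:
 g(a) = C1 + 32*sin(9*a/4)/27


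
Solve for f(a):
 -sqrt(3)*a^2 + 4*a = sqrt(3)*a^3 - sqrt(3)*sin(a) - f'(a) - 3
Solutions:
 f(a) = C1 + sqrt(3)*a^4/4 + sqrt(3)*a^3/3 - 2*a^2 - 3*a + sqrt(3)*cos(a)


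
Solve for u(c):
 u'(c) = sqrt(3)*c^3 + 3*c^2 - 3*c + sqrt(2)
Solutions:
 u(c) = C1 + sqrt(3)*c^4/4 + c^3 - 3*c^2/2 + sqrt(2)*c


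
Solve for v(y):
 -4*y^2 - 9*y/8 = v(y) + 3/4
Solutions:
 v(y) = -4*y^2 - 9*y/8 - 3/4


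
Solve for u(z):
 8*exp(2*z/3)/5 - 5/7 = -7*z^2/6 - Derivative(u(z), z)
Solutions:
 u(z) = C1 - 7*z^3/18 + 5*z/7 - 12*exp(2*z/3)/5


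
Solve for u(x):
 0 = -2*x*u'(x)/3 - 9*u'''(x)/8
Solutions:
 u(x) = C1 + Integral(C2*airyai(-2*2^(1/3)*x/3) + C3*airybi(-2*2^(1/3)*x/3), x)


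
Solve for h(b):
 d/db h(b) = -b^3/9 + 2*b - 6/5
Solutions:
 h(b) = C1 - b^4/36 + b^2 - 6*b/5


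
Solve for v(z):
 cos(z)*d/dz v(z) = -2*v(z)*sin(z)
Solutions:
 v(z) = C1*cos(z)^2


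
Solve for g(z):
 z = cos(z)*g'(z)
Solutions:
 g(z) = C1 + Integral(z/cos(z), z)


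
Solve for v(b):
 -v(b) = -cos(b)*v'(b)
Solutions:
 v(b) = C1*sqrt(sin(b) + 1)/sqrt(sin(b) - 1)


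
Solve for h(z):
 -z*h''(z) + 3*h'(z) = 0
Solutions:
 h(z) = C1 + C2*z^4


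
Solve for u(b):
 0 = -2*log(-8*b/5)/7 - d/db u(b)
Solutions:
 u(b) = C1 - 2*b*log(-b)/7 + 2*b*(-3*log(2) + 1 + log(5))/7


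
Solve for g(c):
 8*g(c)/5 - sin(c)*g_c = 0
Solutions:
 g(c) = C1*(cos(c) - 1)^(4/5)/(cos(c) + 1)^(4/5)


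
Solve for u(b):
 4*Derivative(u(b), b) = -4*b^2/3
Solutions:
 u(b) = C1 - b^3/9


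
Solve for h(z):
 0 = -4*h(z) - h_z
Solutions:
 h(z) = C1*exp(-4*z)


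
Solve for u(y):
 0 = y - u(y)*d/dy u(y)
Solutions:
 u(y) = -sqrt(C1 + y^2)
 u(y) = sqrt(C1 + y^2)


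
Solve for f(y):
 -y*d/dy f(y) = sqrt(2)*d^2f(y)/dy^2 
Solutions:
 f(y) = C1 + C2*erf(2^(1/4)*y/2)


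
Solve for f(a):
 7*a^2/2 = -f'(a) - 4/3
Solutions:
 f(a) = C1 - 7*a^3/6 - 4*a/3


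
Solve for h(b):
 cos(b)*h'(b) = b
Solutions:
 h(b) = C1 + Integral(b/cos(b), b)


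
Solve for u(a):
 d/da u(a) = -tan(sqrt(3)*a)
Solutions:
 u(a) = C1 + sqrt(3)*log(cos(sqrt(3)*a))/3


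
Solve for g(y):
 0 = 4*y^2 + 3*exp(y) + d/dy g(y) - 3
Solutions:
 g(y) = C1 - 4*y^3/3 + 3*y - 3*exp(y)


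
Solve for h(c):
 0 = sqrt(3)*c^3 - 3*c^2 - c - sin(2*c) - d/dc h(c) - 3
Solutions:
 h(c) = C1 + sqrt(3)*c^4/4 - c^3 - c^2/2 - 3*c + cos(2*c)/2


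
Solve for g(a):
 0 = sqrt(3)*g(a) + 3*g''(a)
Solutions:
 g(a) = C1*sin(3^(3/4)*a/3) + C2*cos(3^(3/4)*a/3)


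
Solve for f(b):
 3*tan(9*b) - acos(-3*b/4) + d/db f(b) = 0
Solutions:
 f(b) = C1 + b*acos(-3*b/4) + sqrt(16 - 9*b^2)/3 + log(cos(9*b))/3


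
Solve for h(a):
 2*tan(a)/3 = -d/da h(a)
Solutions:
 h(a) = C1 + 2*log(cos(a))/3


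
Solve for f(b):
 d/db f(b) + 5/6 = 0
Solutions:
 f(b) = C1 - 5*b/6


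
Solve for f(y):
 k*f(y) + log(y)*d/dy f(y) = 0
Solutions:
 f(y) = C1*exp(-k*li(y))


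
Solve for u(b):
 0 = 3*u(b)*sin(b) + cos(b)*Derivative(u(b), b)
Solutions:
 u(b) = C1*cos(b)^3


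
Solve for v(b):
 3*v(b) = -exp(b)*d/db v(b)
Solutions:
 v(b) = C1*exp(3*exp(-b))


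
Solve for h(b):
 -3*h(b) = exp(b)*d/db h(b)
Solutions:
 h(b) = C1*exp(3*exp(-b))


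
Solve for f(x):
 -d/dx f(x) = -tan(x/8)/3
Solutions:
 f(x) = C1 - 8*log(cos(x/8))/3


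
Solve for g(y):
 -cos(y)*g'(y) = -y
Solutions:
 g(y) = C1 + Integral(y/cos(y), y)


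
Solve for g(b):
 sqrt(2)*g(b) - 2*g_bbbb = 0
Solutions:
 g(b) = C1*exp(-2^(7/8)*b/2) + C2*exp(2^(7/8)*b/2) + C3*sin(2^(7/8)*b/2) + C4*cos(2^(7/8)*b/2)


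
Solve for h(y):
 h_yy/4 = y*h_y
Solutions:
 h(y) = C1 + C2*erfi(sqrt(2)*y)


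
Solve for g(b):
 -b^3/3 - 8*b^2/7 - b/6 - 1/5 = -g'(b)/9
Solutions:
 g(b) = C1 + 3*b^4/4 + 24*b^3/7 + 3*b^2/4 + 9*b/5


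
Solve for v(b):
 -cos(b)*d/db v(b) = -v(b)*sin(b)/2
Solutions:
 v(b) = C1/sqrt(cos(b))


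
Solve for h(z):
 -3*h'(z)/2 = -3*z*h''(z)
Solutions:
 h(z) = C1 + C2*z^(3/2)


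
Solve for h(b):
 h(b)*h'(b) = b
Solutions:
 h(b) = -sqrt(C1 + b^2)
 h(b) = sqrt(C1 + b^2)


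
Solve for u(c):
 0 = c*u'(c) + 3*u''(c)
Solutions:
 u(c) = C1 + C2*erf(sqrt(6)*c/6)


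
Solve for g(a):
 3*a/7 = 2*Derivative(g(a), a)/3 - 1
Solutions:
 g(a) = C1 + 9*a^2/28 + 3*a/2


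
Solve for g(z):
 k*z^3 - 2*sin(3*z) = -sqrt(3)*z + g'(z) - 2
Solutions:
 g(z) = C1 + k*z^4/4 + sqrt(3)*z^2/2 + 2*z + 2*cos(3*z)/3


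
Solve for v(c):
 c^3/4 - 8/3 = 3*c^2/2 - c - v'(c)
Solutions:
 v(c) = C1 - c^4/16 + c^3/2 - c^2/2 + 8*c/3


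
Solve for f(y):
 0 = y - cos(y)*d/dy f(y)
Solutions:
 f(y) = C1 + Integral(y/cos(y), y)


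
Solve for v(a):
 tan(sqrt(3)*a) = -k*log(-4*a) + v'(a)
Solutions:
 v(a) = C1 + a*k*(log(-a) - 1) + 2*a*k*log(2) - sqrt(3)*log(cos(sqrt(3)*a))/3


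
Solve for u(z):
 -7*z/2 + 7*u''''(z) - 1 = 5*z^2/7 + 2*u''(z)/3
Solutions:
 u(z) = C1 + C2*z + C3*exp(-sqrt(42)*z/21) + C4*exp(sqrt(42)*z/21) - 5*z^4/56 - 7*z^3/8 - 12*z^2


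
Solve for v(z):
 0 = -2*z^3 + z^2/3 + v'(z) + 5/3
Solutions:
 v(z) = C1 + z^4/2 - z^3/9 - 5*z/3


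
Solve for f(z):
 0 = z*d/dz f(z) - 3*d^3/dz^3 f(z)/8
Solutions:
 f(z) = C1 + Integral(C2*airyai(2*3^(2/3)*z/3) + C3*airybi(2*3^(2/3)*z/3), z)


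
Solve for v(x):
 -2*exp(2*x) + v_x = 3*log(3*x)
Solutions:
 v(x) = C1 + 3*x*log(x) + 3*x*(-1 + log(3)) + exp(2*x)


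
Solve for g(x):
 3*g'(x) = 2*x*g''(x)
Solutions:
 g(x) = C1 + C2*x^(5/2)


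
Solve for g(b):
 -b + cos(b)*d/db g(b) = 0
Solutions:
 g(b) = C1 + Integral(b/cos(b), b)


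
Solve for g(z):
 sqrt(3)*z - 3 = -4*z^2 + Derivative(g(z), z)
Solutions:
 g(z) = C1 + 4*z^3/3 + sqrt(3)*z^2/2 - 3*z


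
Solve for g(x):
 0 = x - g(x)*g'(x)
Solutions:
 g(x) = -sqrt(C1 + x^2)
 g(x) = sqrt(C1 + x^2)


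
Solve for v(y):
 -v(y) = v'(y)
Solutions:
 v(y) = C1*exp(-y)


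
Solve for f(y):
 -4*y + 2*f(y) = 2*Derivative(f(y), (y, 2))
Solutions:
 f(y) = C1*exp(-y) + C2*exp(y) + 2*y


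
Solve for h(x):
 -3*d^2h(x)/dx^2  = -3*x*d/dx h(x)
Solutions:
 h(x) = C1 + C2*erfi(sqrt(2)*x/2)


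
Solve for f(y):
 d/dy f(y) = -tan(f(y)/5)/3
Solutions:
 f(y) = -5*asin(C1*exp(-y/15)) + 5*pi
 f(y) = 5*asin(C1*exp(-y/15))


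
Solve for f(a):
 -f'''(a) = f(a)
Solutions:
 f(a) = C3*exp(-a) + (C1*sin(sqrt(3)*a/2) + C2*cos(sqrt(3)*a/2))*exp(a/2)


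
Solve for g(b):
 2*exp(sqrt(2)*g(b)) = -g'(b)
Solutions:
 g(b) = sqrt(2)*(2*log(1/(C1 + 2*b)) - log(2))/4


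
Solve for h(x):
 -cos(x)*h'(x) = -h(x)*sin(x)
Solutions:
 h(x) = C1/cos(x)


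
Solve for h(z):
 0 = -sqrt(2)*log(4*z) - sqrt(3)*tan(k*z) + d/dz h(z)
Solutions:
 h(z) = C1 + sqrt(2)*z*(log(z) - 1) + 2*sqrt(2)*z*log(2) + sqrt(3)*Piecewise((-log(cos(k*z))/k, Ne(k, 0)), (0, True))


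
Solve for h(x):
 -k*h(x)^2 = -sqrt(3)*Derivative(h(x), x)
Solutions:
 h(x) = -3/(C1 + sqrt(3)*k*x)


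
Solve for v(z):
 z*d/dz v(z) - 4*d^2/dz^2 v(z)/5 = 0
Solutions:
 v(z) = C1 + C2*erfi(sqrt(10)*z/4)


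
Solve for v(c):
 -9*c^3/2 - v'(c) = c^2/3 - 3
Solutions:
 v(c) = C1 - 9*c^4/8 - c^3/9 + 3*c


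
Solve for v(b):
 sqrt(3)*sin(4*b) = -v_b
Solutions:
 v(b) = C1 + sqrt(3)*cos(4*b)/4


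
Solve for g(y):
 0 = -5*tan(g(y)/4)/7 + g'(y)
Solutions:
 g(y) = -4*asin(C1*exp(5*y/28)) + 4*pi
 g(y) = 4*asin(C1*exp(5*y/28))


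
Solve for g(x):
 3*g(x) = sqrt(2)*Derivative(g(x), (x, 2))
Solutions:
 g(x) = C1*exp(-2^(3/4)*sqrt(3)*x/2) + C2*exp(2^(3/4)*sqrt(3)*x/2)


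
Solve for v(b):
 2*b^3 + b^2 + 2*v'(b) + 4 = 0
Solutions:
 v(b) = C1 - b^4/4 - b^3/6 - 2*b


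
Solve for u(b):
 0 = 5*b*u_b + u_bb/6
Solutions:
 u(b) = C1 + C2*erf(sqrt(15)*b)


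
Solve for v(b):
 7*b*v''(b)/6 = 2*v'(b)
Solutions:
 v(b) = C1 + C2*b^(19/7)


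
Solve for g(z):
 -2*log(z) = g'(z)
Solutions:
 g(z) = C1 - 2*z*log(z) + 2*z


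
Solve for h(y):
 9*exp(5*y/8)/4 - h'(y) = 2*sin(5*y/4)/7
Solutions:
 h(y) = C1 + 18*exp(5*y/8)/5 + 8*cos(5*y/4)/35


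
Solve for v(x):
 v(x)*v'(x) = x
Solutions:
 v(x) = -sqrt(C1 + x^2)
 v(x) = sqrt(C1 + x^2)


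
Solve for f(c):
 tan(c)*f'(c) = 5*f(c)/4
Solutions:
 f(c) = C1*sin(c)^(5/4)


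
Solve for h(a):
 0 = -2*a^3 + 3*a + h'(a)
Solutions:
 h(a) = C1 + a^4/2 - 3*a^2/2


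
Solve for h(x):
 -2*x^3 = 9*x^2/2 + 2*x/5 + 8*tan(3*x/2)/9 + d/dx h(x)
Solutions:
 h(x) = C1 - x^4/2 - 3*x^3/2 - x^2/5 + 16*log(cos(3*x/2))/27


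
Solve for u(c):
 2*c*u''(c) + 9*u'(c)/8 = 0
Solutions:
 u(c) = C1 + C2*c^(7/16)


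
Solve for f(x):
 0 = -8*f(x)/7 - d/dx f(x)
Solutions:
 f(x) = C1*exp(-8*x/7)


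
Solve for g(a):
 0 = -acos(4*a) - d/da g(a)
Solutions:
 g(a) = C1 - a*acos(4*a) + sqrt(1 - 16*a^2)/4


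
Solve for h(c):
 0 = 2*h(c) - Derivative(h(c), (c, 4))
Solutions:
 h(c) = C1*exp(-2^(1/4)*c) + C2*exp(2^(1/4)*c) + C3*sin(2^(1/4)*c) + C4*cos(2^(1/4)*c)


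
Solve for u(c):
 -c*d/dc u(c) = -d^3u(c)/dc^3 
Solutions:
 u(c) = C1 + Integral(C2*airyai(c) + C3*airybi(c), c)


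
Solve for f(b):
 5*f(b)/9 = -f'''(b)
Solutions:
 f(b) = C3*exp(-15^(1/3)*b/3) + (C1*sin(3^(5/6)*5^(1/3)*b/6) + C2*cos(3^(5/6)*5^(1/3)*b/6))*exp(15^(1/3)*b/6)


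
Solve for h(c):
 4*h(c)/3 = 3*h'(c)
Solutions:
 h(c) = C1*exp(4*c/9)


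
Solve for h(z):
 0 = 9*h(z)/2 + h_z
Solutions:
 h(z) = C1*exp(-9*z/2)


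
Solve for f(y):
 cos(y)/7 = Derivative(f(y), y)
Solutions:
 f(y) = C1 + sin(y)/7


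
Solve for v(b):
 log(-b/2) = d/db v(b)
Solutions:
 v(b) = C1 + b*log(-b) + b*(-1 - log(2))


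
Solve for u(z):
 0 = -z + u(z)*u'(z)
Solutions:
 u(z) = -sqrt(C1 + z^2)
 u(z) = sqrt(C1 + z^2)


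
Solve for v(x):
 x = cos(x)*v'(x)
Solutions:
 v(x) = C1 + Integral(x/cos(x), x)


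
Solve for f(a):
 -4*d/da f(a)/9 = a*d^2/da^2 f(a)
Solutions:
 f(a) = C1 + C2*a^(5/9)


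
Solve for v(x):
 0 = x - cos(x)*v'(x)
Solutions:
 v(x) = C1 + Integral(x/cos(x), x)


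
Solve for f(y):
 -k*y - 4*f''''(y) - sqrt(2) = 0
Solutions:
 f(y) = C1 + C2*y + C3*y^2 + C4*y^3 - k*y^5/480 - sqrt(2)*y^4/96


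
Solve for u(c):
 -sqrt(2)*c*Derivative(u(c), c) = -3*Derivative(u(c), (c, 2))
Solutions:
 u(c) = C1 + C2*erfi(2^(3/4)*sqrt(3)*c/6)


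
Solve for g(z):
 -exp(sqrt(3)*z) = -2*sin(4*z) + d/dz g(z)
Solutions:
 g(z) = C1 - sqrt(3)*exp(sqrt(3)*z)/3 - cos(4*z)/2


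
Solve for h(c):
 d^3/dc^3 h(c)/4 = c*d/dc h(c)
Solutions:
 h(c) = C1 + Integral(C2*airyai(2^(2/3)*c) + C3*airybi(2^(2/3)*c), c)


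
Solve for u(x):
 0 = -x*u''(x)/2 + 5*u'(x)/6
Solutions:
 u(x) = C1 + C2*x^(8/3)


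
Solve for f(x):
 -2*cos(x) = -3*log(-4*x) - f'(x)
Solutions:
 f(x) = C1 - 3*x*log(-x) - 6*x*log(2) + 3*x + 2*sin(x)


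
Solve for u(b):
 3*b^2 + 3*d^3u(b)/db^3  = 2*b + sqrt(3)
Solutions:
 u(b) = C1 + C2*b + C3*b^2 - b^5/60 + b^4/36 + sqrt(3)*b^3/18


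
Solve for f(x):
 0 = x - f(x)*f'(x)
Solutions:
 f(x) = -sqrt(C1 + x^2)
 f(x) = sqrt(C1 + x^2)


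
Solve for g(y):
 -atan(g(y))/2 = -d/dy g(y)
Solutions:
 Integral(1/atan(_y), (_y, g(y))) = C1 + y/2


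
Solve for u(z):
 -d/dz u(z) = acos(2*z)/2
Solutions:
 u(z) = C1 - z*acos(2*z)/2 + sqrt(1 - 4*z^2)/4


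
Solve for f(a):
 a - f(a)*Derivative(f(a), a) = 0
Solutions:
 f(a) = -sqrt(C1 + a^2)
 f(a) = sqrt(C1 + a^2)


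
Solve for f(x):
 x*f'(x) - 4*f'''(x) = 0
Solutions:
 f(x) = C1 + Integral(C2*airyai(2^(1/3)*x/2) + C3*airybi(2^(1/3)*x/2), x)


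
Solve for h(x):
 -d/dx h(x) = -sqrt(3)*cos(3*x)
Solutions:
 h(x) = C1 + sqrt(3)*sin(3*x)/3


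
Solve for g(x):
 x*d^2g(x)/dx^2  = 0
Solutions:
 g(x) = C1 + C2*x


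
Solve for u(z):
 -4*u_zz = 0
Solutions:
 u(z) = C1 + C2*z


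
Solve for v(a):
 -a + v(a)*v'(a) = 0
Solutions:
 v(a) = -sqrt(C1 + a^2)
 v(a) = sqrt(C1 + a^2)


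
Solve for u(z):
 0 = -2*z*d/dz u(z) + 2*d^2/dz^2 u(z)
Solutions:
 u(z) = C1 + C2*erfi(sqrt(2)*z/2)


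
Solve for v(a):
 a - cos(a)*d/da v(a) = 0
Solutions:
 v(a) = C1 + Integral(a/cos(a), a)


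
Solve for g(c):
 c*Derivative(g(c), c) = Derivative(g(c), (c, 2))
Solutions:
 g(c) = C1 + C2*erfi(sqrt(2)*c/2)


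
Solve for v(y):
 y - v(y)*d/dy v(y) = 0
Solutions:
 v(y) = -sqrt(C1 + y^2)
 v(y) = sqrt(C1 + y^2)


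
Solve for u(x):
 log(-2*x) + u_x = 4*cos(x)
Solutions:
 u(x) = C1 - x*log(-x) - x*log(2) + x + 4*sin(x)


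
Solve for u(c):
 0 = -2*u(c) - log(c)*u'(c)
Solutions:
 u(c) = C1*exp(-2*li(c))


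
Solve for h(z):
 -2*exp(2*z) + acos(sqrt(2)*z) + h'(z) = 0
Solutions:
 h(z) = C1 - z*acos(sqrt(2)*z) + sqrt(2)*sqrt(1 - 2*z^2)/2 + exp(2*z)


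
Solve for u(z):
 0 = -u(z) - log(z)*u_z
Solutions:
 u(z) = C1*exp(-li(z))


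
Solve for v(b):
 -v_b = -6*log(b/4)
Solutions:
 v(b) = C1 + 6*b*log(b) - b*log(4096) - 6*b


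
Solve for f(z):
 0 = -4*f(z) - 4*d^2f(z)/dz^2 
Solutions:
 f(z) = C1*sin(z) + C2*cos(z)


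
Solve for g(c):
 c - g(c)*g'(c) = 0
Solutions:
 g(c) = -sqrt(C1 + c^2)
 g(c) = sqrt(C1 + c^2)


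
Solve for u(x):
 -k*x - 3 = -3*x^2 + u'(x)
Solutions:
 u(x) = C1 - k*x^2/2 + x^3 - 3*x


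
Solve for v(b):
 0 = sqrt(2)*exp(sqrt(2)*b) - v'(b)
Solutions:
 v(b) = C1 + exp(sqrt(2)*b)


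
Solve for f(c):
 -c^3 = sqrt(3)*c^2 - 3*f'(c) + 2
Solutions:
 f(c) = C1 + c^4/12 + sqrt(3)*c^3/9 + 2*c/3


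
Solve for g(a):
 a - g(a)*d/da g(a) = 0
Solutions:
 g(a) = -sqrt(C1 + a^2)
 g(a) = sqrt(C1 + a^2)


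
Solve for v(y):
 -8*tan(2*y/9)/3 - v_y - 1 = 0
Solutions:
 v(y) = C1 - y + 12*log(cos(2*y/9))


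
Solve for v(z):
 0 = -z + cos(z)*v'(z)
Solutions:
 v(z) = C1 + Integral(z/cos(z), z)


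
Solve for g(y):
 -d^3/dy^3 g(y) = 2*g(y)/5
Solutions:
 g(y) = C3*exp(-2^(1/3)*5^(2/3)*y/5) + (C1*sin(2^(1/3)*sqrt(3)*5^(2/3)*y/10) + C2*cos(2^(1/3)*sqrt(3)*5^(2/3)*y/10))*exp(2^(1/3)*5^(2/3)*y/10)


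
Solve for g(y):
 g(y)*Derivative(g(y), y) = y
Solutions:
 g(y) = -sqrt(C1 + y^2)
 g(y) = sqrt(C1 + y^2)


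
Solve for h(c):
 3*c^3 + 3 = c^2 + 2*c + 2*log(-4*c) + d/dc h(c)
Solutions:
 h(c) = C1 + 3*c^4/4 - c^3/3 - c^2 - 2*c*log(-c) + c*(5 - 4*log(2))


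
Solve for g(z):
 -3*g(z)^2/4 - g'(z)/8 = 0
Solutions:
 g(z) = 1/(C1 + 6*z)


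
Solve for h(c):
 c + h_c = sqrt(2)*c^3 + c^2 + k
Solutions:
 h(c) = C1 + sqrt(2)*c^4/4 + c^3/3 - c^2/2 + c*k


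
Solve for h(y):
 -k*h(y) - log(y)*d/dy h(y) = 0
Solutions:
 h(y) = C1*exp(-k*li(y))


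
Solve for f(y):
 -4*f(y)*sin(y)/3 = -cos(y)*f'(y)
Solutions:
 f(y) = C1/cos(y)^(4/3)


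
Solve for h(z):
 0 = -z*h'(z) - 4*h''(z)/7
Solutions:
 h(z) = C1 + C2*erf(sqrt(14)*z/4)


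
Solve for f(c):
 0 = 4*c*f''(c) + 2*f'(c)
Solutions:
 f(c) = C1 + C2*sqrt(c)


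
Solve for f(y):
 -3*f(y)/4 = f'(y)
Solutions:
 f(y) = C1*exp(-3*y/4)


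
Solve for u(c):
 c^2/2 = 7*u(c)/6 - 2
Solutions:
 u(c) = 3*c^2/7 + 12/7


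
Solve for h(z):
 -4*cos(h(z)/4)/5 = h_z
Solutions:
 4*z/5 - 2*log(sin(h(z)/4) - 1) + 2*log(sin(h(z)/4) + 1) = C1


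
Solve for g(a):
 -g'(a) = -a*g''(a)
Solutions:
 g(a) = C1 + C2*a^2


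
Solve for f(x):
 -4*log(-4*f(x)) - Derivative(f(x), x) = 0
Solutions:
 Integral(1/(log(-_y) + 2*log(2)), (_y, f(x)))/4 = C1 - x


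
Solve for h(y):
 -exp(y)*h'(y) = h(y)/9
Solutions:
 h(y) = C1*exp(exp(-y)/9)


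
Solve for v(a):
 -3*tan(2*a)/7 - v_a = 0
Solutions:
 v(a) = C1 + 3*log(cos(2*a))/14


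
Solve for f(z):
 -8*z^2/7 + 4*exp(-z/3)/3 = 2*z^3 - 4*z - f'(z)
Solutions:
 f(z) = C1 + z^4/2 + 8*z^3/21 - 2*z^2 + 4*exp(-z/3)


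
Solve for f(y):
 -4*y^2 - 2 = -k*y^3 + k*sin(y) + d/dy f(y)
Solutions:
 f(y) = C1 + k*y^4/4 + k*cos(y) - 4*y^3/3 - 2*y


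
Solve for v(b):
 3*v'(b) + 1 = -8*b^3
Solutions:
 v(b) = C1 - 2*b^4/3 - b/3


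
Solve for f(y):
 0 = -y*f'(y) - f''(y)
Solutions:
 f(y) = C1 + C2*erf(sqrt(2)*y/2)


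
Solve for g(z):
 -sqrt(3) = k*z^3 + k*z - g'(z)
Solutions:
 g(z) = C1 + k*z^4/4 + k*z^2/2 + sqrt(3)*z


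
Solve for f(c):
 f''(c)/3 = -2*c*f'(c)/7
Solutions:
 f(c) = C1 + C2*erf(sqrt(21)*c/7)


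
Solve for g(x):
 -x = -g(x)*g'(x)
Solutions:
 g(x) = -sqrt(C1 + x^2)
 g(x) = sqrt(C1 + x^2)


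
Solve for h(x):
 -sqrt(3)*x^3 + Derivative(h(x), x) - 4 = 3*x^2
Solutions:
 h(x) = C1 + sqrt(3)*x^4/4 + x^3 + 4*x


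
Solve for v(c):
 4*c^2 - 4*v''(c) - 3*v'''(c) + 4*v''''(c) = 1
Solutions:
 v(c) = C1 + C2*c + C3*exp(c*(3 - sqrt(73))/8) + C4*exp(c*(3 + sqrt(73))/8) + c^4/12 - c^3/4 + 23*c^2/16


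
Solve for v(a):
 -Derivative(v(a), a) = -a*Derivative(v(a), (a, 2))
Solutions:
 v(a) = C1 + C2*a^2


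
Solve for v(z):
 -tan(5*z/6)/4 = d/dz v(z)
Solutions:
 v(z) = C1 + 3*log(cos(5*z/6))/10


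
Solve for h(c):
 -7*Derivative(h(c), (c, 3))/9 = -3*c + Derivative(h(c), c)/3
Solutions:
 h(c) = C1 + C2*sin(sqrt(21)*c/7) + C3*cos(sqrt(21)*c/7) + 9*c^2/2


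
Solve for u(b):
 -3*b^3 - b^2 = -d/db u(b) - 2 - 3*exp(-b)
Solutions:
 u(b) = C1 + 3*b^4/4 + b^3/3 - 2*b + 3*exp(-b)


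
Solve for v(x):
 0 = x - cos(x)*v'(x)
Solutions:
 v(x) = C1 + Integral(x/cos(x), x)


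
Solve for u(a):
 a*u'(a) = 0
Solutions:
 u(a) = C1


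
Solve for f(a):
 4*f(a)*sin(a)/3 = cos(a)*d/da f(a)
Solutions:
 f(a) = C1/cos(a)^(4/3)


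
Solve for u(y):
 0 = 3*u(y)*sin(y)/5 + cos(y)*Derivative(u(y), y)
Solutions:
 u(y) = C1*cos(y)^(3/5)


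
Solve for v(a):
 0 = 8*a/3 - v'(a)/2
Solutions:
 v(a) = C1 + 8*a^2/3


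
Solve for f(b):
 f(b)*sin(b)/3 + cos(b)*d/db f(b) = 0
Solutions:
 f(b) = C1*cos(b)^(1/3)


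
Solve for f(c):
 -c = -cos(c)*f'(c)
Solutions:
 f(c) = C1 + Integral(c/cos(c), c)


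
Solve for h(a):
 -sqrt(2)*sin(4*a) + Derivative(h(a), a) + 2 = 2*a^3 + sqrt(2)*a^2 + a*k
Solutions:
 h(a) = C1 + a^4/2 + sqrt(2)*a^3/3 + a^2*k/2 - 2*a - sqrt(2)*cos(4*a)/4


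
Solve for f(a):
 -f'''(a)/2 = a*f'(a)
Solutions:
 f(a) = C1 + Integral(C2*airyai(-2^(1/3)*a) + C3*airybi(-2^(1/3)*a), a)


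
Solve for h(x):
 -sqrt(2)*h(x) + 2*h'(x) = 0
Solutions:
 h(x) = C1*exp(sqrt(2)*x/2)


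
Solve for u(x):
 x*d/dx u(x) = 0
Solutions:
 u(x) = C1


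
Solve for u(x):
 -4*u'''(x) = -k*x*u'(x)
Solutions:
 u(x) = C1 + Integral(C2*airyai(2^(1/3)*k^(1/3)*x/2) + C3*airybi(2^(1/3)*k^(1/3)*x/2), x)


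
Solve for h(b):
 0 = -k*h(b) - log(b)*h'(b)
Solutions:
 h(b) = C1*exp(-k*li(b))


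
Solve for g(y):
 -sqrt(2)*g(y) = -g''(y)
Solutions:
 g(y) = C1*exp(-2^(1/4)*y) + C2*exp(2^(1/4)*y)


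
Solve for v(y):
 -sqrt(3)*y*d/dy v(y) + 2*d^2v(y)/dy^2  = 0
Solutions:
 v(y) = C1 + C2*erfi(3^(1/4)*y/2)
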